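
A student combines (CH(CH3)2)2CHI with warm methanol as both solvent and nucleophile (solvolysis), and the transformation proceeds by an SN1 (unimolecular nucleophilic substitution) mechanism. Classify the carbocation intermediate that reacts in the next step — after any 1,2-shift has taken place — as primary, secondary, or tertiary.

Step 1: Unassisted departure of I⁻ (taking the C–I bonding pair) generates a secondary carbocation.
Step 2: A 1,2-hydride shift from the adjacent isopropyl carbon moves the positive charge from the secondary centre to an adjacent carbon, generating a more stable tertiary carbocation.
The cation rearranges from secondary to tertiary via a 1,2-hydride shift from the adjacent isopropyl carbon; the tertiary cation is what reacts next.

tertiary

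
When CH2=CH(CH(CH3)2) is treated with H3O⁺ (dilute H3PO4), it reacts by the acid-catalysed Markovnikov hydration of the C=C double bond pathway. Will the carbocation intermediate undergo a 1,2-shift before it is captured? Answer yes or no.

yes

The first-formed carbocation is secondary.
The adjacent isopropyl carbon already bears 2 other carbon substituents and has a hydrogen to migrate; after a 1,2-hydride shift from that carbon the positive charge sits on a tertiary centre.
Tertiary is more stable than secondary, so the shift occurs.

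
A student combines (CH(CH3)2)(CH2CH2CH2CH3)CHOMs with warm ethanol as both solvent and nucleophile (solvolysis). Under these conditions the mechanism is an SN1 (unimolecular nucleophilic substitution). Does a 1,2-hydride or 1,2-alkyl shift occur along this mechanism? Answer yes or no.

yes

The first-formed carbocation is secondary.
The adjacent isopropyl carbon already bears 2 other carbon substituents and has a hydrogen to migrate; after a 1,2-hydride shift from that carbon the positive charge sits on a tertiary centre.
Tertiary is more stable than secondary, so the shift occurs.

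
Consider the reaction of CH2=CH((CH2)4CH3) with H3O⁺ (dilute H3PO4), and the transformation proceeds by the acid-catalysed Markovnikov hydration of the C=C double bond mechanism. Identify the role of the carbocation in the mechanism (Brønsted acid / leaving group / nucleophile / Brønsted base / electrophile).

electrophile

Step 2: A lone pair on the oxygen of H2O attacks the carbocation, forming a C–O bond and an oxonium ion (a protonated alcohol).
The carbocation accepts an electron pair into an empty or π* orbital — it is the electrophile.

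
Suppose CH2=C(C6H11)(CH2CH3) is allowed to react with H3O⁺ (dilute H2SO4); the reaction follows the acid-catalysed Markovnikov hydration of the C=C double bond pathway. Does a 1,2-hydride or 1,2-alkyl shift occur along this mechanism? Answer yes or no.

no

The first-formed carbocation is tertiary.
No single 1,2-shift to an adjacent carbon would produce a more-substituted cation than the one already present, so no rearrangement occurs.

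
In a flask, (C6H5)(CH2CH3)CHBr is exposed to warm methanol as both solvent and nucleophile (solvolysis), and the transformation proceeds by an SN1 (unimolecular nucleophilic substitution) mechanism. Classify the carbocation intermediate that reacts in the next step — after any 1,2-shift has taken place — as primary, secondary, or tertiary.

Step 1: Unassisted departure of Br⁻ (taking the C–Br bonding pair) generates a secondary carbocation.
No single 1,2-shift to an adjacent carbon would give a more-substituted cation, so no rearrangement occurs.

secondary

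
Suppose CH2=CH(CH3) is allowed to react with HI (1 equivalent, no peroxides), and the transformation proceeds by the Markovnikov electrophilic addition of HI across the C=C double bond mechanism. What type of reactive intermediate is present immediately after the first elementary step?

secondary carbocation

Step 1: Protonation of the alkene by HI: the π bond acts as the nucleophile and picks up H⁺, giving the more stable (Markovnikov) secondary carbocation. The H–I bond breaks heterolytically, releasing I⁻.
After step 1 the species present is a secondary carbocation.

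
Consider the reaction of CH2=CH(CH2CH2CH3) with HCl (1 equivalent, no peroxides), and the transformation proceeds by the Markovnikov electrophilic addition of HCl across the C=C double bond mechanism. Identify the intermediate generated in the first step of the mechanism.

Step 1: Protonation of the alkene by HCl: the π bond acts as the nucleophile and picks up H⁺, giving the more stable (Markovnikov) secondary carbocation. The H–Cl bond breaks heterolytically, releasing Cl⁻.
After step 1 the species present is a secondary carbocation.

secondary carbocation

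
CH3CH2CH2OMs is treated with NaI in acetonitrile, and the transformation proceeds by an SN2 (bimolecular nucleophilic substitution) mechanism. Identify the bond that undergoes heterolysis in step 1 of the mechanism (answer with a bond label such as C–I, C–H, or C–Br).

Step 1: I⁻ attacks the back face of the α-carbon while MsO⁻ departs with the C–O bonding pair — a single concerted displacement through a pentacoordinate transition state.
The bond broken in this step is the C–O bond.

C–O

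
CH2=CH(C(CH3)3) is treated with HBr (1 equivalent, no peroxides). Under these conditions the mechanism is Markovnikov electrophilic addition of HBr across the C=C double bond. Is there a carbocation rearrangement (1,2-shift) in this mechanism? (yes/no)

The first-formed carbocation is secondary.
The adjacent tert-butyl carbon has no hydrogen but bears methyl groups; migration of one methyl with its bonding pair (a 1,2-methyl shift) places the charge on a tertiary centre.
Tertiary is more stable than secondary, so the shift occurs.

yes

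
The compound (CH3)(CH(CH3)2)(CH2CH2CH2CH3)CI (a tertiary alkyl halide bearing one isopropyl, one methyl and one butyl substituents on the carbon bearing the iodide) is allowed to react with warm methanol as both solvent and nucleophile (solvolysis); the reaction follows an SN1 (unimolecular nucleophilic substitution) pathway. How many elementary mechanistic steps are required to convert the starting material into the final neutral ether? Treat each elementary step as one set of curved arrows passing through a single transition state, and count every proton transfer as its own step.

3

Step 1: The C–I bond breaks with both electrons going to the iodide; I⁻ leaves and a tertiary carbocation remains.
(No 1,2-shift: no single shift to an adjacent carbon would give a more stable cation.)
Step 2: A lone pair on the oxygen of CH3OH attacks the carbocation, forming a new C–O σ-bond and an oxonium ion.
Step 3: A second solvent molecule removes the proton on oxygen, giving the neutral ether product.
Total: 3 elementary steps.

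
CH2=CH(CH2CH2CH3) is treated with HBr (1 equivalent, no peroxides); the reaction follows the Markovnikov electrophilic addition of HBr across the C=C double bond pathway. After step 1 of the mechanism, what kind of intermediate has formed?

secondary carbocation

Step 1: Electrophilic addition begins with the π(C=C) electrons forming a bond to the proton of HBr. Following Markovnikov's rule, the resulting cation is secondary. The H–Br bond breaks heterolytically, releasing Br⁻.
After step 1 the species present is a secondary carbocation.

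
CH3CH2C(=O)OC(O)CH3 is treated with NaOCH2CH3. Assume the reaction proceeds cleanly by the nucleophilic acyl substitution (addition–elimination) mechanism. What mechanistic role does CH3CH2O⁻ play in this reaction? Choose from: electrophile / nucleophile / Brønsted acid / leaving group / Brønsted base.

nucleophile

Step 1: Nucleophilic addition of CH3CH2O⁻ to the acyl carbon breaks the π(C=O) bond and yields a tetrahedral, anionic intermediate.
CH3CH2O⁻ donates an electron pair to form a new σ-bond to carbon — it is the nucleophile.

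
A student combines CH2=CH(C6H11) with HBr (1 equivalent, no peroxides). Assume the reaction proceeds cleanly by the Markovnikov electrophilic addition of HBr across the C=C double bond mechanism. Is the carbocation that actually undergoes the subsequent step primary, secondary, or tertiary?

tertiary

Step 1: Electrophilic addition begins with the π(C=C) electrons forming a bond to the proton of HBr. Following Markovnikov's rule, the resulting cation is secondary. The H–Br bond breaks heterolytically, releasing Br⁻.
Step 2: A 1,2-hydride shift from the adjacent cyclohexyl carbon moves the positive charge from the secondary centre to an adjacent carbon, generating a more stable tertiary carbocation.
The cation rearranges from secondary to tertiary via a 1,2-hydride shift from the adjacent cyclohexyl carbon; the tertiary cation is what reacts next.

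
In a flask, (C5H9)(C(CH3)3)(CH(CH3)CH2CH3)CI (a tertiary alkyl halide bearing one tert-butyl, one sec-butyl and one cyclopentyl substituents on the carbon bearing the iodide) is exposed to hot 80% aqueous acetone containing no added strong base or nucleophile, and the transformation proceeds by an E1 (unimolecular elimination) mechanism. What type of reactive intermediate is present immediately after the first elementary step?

tertiary carbocation

Step 1: Unassisted departure of I⁻ (taking the C–I bonding pair) generates a tertiary carbocation.
After step 1 the species present is a tertiary carbocation.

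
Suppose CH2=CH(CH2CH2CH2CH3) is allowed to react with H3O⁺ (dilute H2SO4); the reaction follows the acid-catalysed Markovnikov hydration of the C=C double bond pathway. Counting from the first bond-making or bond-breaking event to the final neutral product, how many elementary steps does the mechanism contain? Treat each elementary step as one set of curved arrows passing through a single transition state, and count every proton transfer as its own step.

3

Step 1: Protonation of the alkene by H3O⁺: the π bond acts as the nucleophile and picks up H⁺, giving the more stable (Markovnikov) secondary carbocation. H2O is released.
(No 1,2-shift: no single shift to an adjacent carbon would give a more stable cation.)
Step 2: Nucleophilic capture of the cation by H2O produces the protonated alcohol (an oxonium ion).
Step 3: H2O removes a proton from the oxonium oxygen, regenerating H3O⁺ and giving the neutral alcohol.
Total: 3 elementary steps.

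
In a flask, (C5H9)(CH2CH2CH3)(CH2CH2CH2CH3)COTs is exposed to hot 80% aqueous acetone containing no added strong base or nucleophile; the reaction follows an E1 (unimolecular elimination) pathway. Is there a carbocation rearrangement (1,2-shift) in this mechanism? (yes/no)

The first-formed carbocation is tertiary.
No single 1,2-shift to an adjacent carbon would produce a more-substituted cation than the one already present, so no rearrangement occurs.

no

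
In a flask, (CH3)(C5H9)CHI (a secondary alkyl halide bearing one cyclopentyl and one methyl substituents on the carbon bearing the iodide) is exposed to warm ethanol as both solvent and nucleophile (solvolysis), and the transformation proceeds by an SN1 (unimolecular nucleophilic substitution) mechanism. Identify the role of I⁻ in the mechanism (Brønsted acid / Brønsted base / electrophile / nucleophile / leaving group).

leaving group

Step 1: Rate-determining heterolysis of the C–I bond gives I⁻ and a secondary carbocation.
I⁻ departs with both electrons of the breaking σ-bond — that is the definition of a leaving group.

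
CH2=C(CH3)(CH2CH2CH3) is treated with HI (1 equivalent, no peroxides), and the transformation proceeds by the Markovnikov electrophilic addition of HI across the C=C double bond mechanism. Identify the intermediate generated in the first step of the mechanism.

tertiary carbocation

Step 1: Electrophilic addition begins with the π(C=C) electrons forming a bond to the proton of HI. Following Markovnikov's rule, the resulting cation is tertiary. The H–I bond breaks heterolytically, releasing I⁻.
After step 1 the species present is a tertiary carbocation.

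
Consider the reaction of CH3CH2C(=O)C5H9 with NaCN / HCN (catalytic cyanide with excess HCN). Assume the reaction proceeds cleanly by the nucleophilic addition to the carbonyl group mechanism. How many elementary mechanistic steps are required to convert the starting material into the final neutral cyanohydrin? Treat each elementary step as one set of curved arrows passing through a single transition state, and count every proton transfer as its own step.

2

Step 1: A lone pair / filled orbital on CN⁻ attacks the electrophilic carbonyl carbon; the π(C=O) electrons shift onto oxygen, producing a tetrahedral alkoxide intermediate.
Step 2: The alkoxide oxygen removes a proton from HCN present in the mixture, giving a cyanohydrin and regenerating CN⁻.
Total: 2 elementary steps.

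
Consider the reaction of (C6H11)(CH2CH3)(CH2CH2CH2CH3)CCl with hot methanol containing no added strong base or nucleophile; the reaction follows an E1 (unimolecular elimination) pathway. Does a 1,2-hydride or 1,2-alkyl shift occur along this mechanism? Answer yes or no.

no

The first-formed carbocation is tertiary.
No single 1,2-shift to an adjacent carbon would produce a more-substituted cation than the one already present, so no rearrangement occurs.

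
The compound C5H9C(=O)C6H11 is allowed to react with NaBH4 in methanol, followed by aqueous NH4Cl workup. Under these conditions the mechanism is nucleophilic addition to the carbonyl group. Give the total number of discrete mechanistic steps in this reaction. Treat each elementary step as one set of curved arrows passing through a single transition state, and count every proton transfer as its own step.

2

Step 1: A lone pair / filled orbital on H⁻ (delivered from BH4⁻) attacks the electrophilic carbonyl carbon; the π(C=O) electrons shift onto oxygen, producing a tetrahedral alkoxide intermediate.
Step 2: The alkoxide picks up a proton during aqueous NH4Cl workup to yield an alcohol.
Total: 2 elementary steps.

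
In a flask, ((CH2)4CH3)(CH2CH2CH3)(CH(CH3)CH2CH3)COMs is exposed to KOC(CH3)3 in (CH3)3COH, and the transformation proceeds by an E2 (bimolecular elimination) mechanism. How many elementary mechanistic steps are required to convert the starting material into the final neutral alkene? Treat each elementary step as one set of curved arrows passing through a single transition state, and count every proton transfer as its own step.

1

Step 1: In one step, (CH3)3CO⁻ pulls off a β-proton, the C–O bond cleaves, and a C=C double bond forms between the α- and β-carbons (E2, anti elimination).
Total: 1 elementary step.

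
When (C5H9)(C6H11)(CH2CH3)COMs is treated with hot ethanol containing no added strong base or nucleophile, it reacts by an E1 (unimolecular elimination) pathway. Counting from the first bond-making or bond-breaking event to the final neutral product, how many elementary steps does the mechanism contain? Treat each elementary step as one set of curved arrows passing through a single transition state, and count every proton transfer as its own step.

2

Step 1: Unassisted departure of MsO⁻ (taking the C–O bonding pair) generates a tertiary carbocation.
(No 1,2-shift: no single shift to an adjacent carbon would give a more stable cation.)
Step 2: A weak base (an ethanol molecule from the solvent) removes a proton from a carbon adjacent to the cationic centre; the electrons of that C–H bond become the new π(C=C) bond, giving the alkene.
Total: 2 elementary steps.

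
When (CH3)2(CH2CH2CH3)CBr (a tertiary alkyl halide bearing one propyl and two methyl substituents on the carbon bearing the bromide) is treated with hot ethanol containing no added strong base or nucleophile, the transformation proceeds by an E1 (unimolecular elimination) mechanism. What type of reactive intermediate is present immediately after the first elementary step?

tertiary carbocation

Step 1: The C–Br bond breaks with both electrons going to the bromide; Br⁻ leaves and a tertiary carbocation remains.
After step 1 the species present is a tertiary carbocation.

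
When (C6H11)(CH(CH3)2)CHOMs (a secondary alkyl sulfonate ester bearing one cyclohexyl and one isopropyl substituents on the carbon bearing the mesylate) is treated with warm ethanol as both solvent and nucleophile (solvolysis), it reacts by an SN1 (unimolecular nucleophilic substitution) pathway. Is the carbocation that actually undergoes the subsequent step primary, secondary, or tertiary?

tertiary

Step 1: Ionisation: the C–O σ-bond cleaves heterolytically; both bonding electrons depart with MsO⁻, leaving a secondary carbocation at the α-carbon.
Step 2: A 1,2-hydride shift from the adjacent cyclohexyl carbon moves the positive charge from the secondary centre to an adjacent carbon, generating a more stable tertiary carbocation.
The cation rearranges from secondary to tertiary via a 1,2-hydride shift from the adjacent cyclohexyl carbon; the tertiary cation is what reacts next.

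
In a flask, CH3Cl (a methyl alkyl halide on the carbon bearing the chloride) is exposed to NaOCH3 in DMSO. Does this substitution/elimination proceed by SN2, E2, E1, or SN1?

Conditions: a methyl substrate with a strong nucleophile in the polar aprotic solvent DMSO.
These conditions are the textbook signature of the SN2 pathway.
An unhindered substrate with a strong nucleophile in a polar aprotic solvent favours one-step backside displacement.

SN2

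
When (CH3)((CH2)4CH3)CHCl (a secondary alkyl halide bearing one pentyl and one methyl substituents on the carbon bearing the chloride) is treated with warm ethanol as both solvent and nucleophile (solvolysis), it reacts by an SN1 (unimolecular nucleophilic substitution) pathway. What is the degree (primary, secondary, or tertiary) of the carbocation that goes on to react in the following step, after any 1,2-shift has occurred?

Step 1: Ionisation: the C–Cl σ-bond cleaves heterolytically; both bonding electrons depart with Cl⁻, leaving a secondary carbocation at the α-carbon.
No single 1,2-shift to an adjacent carbon would give a more-substituted cation, so no rearrangement occurs.

secondary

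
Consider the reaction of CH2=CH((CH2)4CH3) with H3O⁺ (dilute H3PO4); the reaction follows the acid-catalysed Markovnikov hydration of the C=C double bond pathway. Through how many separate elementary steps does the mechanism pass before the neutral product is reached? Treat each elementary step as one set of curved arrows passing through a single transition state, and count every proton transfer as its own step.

Step 1: The π electrons of the C=C bond attack a proton of H3O⁺; Markovnikov addition places the new C–H on the less-substituted alkene carbon, so the positive charge ends up on the more-substituted carbon — a secondary carbocation. H2O is released.
(No 1,2-shift: no single shift to an adjacent carbon would give a more stable cation.)
Step 2: A lone pair on the oxygen of H2O attacks the carbocation, forming a C–O bond and an oxonium ion (a protonated alcohol).
Step 3: H2O removes a proton from the oxonium oxygen, regenerating H3O⁺ and giving the neutral alcohol.
Total: 3 elementary steps.

3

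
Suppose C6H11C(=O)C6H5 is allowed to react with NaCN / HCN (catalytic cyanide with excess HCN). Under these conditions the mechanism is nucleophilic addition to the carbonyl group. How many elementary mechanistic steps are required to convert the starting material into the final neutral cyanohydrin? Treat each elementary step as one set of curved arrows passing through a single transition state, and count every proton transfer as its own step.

2

Step 1: A lone pair / filled orbital on CN⁻ attacks the electrophilic carbonyl carbon; the π(C=O) electrons shift onto oxygen, producing a tetrahedral alkoxide intermediate.
Step 2: Proton transfer from HCN to the alkoxide furnishes a cyanohydrin (and releases another CN⁻ to continue the reaction).
Total: 2 elementary steps.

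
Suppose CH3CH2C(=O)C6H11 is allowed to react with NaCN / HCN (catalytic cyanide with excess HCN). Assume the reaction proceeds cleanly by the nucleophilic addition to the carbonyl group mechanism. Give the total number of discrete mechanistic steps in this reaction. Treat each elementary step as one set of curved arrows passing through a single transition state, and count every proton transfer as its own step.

Step 1: CN⁻ attacks the sp² carbonyl carbon; the C=O π bond breaks and the electrons end up as a lone pair on the alkoxide oxygen of the tetrahedral intermediate.
Step 2: The alkoxide is protonated in situ by undissociated HCN, yielding a cyanohydrin; the CN⁻ so formed carries on the cycle.
Total: 2 elementary steps.

2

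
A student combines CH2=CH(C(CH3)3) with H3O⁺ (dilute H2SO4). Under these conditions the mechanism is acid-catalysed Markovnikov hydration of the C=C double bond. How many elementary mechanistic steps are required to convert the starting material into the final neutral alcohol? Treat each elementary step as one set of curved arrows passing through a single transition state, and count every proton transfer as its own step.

Step 1: The π electrons of the C=C bond attack a proton of H3O⁺; Markovnikov addition places the new C–H on the less-substituted alkene carbon, so the positive charge ends up on the more-substituted carbon — a secondary carbocation. H2O is released.
Step 2: Carbocation rearrangement: a 1,2-methyl shift from the adjacent tert-butyl carbon converts the initially-formed secondary cation into the more stable tertiary cation.
Step 3: Water acts as the nucleophile: an oxygen lone pair bonds to the cationic carbon, giving an oxonium-ion intermediate.
Step 4: Deprotonation of the oxonium ion by a water molecule delivers the neutral alcohol and regenerates the acid catalyst.
Total: 4 elementary steps.

4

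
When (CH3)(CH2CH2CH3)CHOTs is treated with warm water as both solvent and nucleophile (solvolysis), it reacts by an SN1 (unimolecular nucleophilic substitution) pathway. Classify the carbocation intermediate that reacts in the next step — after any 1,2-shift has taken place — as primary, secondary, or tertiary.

Step 1: The C–O bond breaks with both electrons going to the tosylate; TsO⁻ leaves and a secondary carbocation remains.
No single 1,2-shift to an adjacent carbon would give a more-substituted cation, so no rearrangement occurs.

secondary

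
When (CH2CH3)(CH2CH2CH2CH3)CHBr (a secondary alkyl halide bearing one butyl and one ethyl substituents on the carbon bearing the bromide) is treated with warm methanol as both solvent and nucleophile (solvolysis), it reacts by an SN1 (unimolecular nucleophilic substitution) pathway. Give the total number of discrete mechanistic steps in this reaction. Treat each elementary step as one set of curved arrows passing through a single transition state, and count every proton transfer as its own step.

3

Step 1: The C–Br bond breaks with both electrons going to the bromide; Br⁻ leaves and a secondary carbocation remains.
(No 1,2-shift: no single shift to an adjacent carbon would give a more stable cation.)
Step 2: A lone pair on the oxygen of CH3OH attacks the carbocation, forming a new C–O σ-bond and an oxonium ion.
Step 3: A second solvent molecule removes the proton on oxygen, giving the neutral ether product.
Total: 3 elementary steps.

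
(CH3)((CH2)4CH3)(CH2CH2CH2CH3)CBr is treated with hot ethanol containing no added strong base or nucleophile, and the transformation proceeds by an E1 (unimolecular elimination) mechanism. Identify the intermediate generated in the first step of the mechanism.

Step 1: The C–Br bond breaks with both electrons going to the bromide; Br⁻ leaves and a tertiary carbocation remains.
After step 1 the species present is a tertiary carbocation.

tertiary carbocation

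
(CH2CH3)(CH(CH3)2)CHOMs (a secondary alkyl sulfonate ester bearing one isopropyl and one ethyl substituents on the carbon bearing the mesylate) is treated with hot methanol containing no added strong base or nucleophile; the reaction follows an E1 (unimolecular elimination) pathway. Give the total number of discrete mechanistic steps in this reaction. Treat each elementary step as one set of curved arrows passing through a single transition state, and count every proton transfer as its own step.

Step 1: Rate-determining heterolysis of the C–O bond gives MsO⁻ and a secondary carbocation.
Step 2: A 1,2-hydride shift from the adjacent isopropyl carbon moves the positive charge from the secondary centre to an adjacent carbon, generating a more stable tertiary carbocation.
Step 3: Loss of a β-proton to a methanol molecule of the solvent: the C–H bonding pair collapses toward the cationic carbon to form the C=C π bond, yielding the alkene.
Total: 3 elementary steps.

3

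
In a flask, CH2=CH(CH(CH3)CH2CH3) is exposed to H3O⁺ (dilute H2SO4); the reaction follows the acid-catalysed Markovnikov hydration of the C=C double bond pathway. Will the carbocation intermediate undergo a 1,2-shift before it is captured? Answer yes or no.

The first-formed carbocation is secondary.
The adjacent sec-butyl carbon already bears 2 other carbon substituents and has a hydrogen to migrate; after a 1,2-hydride shift from that carbon the positive charge sits on a tertiary centre.
Tertiary is more stable than secondary, so the shift occurs.

yes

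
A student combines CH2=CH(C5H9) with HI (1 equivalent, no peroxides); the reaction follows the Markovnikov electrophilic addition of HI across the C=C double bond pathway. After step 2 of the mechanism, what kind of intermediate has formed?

tertiary carbocation

Step 1: Protonation of the alkene by HI: the π bond acts as the nucleophile and picks up H⁺, giving the more stable (Markovnikov) secondary carbocation. The H–I bond breaks heterolytically, releasing I⁻.
Step 2: A hydride (H with its bonding pair) migrates from the adjacent cyclopentyl carbon to the cationic centre — a 1,2-hydride shift — upgrading the secondary cation to a tertiary one.
After step 2 the species present is a tertiary carbocation.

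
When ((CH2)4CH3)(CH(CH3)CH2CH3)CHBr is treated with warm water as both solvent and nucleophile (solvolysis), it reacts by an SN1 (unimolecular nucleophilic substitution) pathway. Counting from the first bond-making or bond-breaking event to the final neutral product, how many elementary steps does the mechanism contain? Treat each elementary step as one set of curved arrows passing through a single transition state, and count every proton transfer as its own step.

4

Step 1: The C–Br bond breaks with both electrons going to the bromide; Br⁻ leaves and a secondary carbocation remains.
Step 2: A hydride (H with its bonding pair) migrates from the adjacent sec-butyl carbon to the cationic centre — a 1,2-hydride shift — upgrading the secondary cation to a tertiary one.
Step 3: H2O donates an oxygen lone pair into the empty p orbital of the cation, giving a protonated alcohol (an oxonium ion).
Step 4: Deprotonation of the oxonium oxygen by solvent water yields the neutral alcohol.
Total: 4 elementary steps.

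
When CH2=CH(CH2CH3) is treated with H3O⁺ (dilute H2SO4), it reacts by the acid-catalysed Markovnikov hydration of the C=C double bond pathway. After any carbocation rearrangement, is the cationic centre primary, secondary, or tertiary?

Step 1: Protonation of the alkene by H3O⁺: the π bond acts as the nucleophile and picks up H⁺, giving the more stable (Markovnikov) secondary carbocation. H2O is released.
No single 1,2-shift to an adjacent carbon would give a more-substituted cation, so no rearrangement occurs.

secondary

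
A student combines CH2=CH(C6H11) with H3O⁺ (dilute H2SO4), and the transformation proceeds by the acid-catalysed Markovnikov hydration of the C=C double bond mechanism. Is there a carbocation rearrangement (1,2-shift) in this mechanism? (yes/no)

The first-formed carbocation is secondary.
The adjacent cyclohexyl carbon already bears 2 other carbon substituents and has a hydrogen to migrate; after a 1,2-hydride shift from that carbon the positive charge sits on a tertiary centre.
Tertiary is more stable than secondary, so the shift occurs.

yes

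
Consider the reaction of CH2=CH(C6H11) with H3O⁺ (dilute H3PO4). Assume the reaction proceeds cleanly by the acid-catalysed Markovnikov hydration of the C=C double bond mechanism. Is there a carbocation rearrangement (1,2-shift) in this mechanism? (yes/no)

The first-formed carbocation is secondary.
The adjacent cyclohexyl carbon already bears 2 other carbon substituents and has a hydrogen to migrate; after a 1,2-hydride shift from that carbon the positive charge sits on a tertiary centre.
Tertiary is more stable than secondary, so the shift occurs.

yes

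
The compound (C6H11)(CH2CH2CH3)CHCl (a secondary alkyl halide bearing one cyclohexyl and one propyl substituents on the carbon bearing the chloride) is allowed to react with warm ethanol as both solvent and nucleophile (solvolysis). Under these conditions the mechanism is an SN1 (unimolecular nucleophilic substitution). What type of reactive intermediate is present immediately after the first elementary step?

Step 1: Unassisted departure of Cl⁻ (taking the C–Cl bonding pair) generates a secondary carbocation.
After step 1 the species present is a secondary carbocation.

secondary carbocation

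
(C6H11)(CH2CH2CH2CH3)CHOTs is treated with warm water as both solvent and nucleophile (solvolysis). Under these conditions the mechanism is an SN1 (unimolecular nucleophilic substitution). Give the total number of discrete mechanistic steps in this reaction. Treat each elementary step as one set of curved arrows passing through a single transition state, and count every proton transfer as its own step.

4

Step 1: Unassisted departure of TsO⁻ (taking the C–O bonding pair) generates a secondary carbocation.
Step 2: A 1,2-hydride shift from the adjacent cyclohexyl carbon moves the positive charge from the secondary centre to an adjacent carbon, generating a more stable tertiary carbocation.
Step 3: H2O donates an oxygen lone pair into the empty p orbital of the cation, giving a protonated alcohol (an oxonium ion).
Step 4: A second solvent molecule removes the proton on oxygen, giving the neutral alcohol product.
Total: 4 elementary steps.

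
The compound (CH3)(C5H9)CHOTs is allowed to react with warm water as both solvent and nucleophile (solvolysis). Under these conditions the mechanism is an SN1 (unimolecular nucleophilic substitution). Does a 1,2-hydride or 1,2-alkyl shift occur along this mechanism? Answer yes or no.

The first-formed carbocation is secondary.
The adjacent cyclopentyl carbon already bears 2 other carbon substituents and has a hydrogen to migrate; after a 1,2-hydride shift from that carbon the positive charge sits on a tertiary centre.
Tertiary is more stable than secondary, so the shift occurs.

yes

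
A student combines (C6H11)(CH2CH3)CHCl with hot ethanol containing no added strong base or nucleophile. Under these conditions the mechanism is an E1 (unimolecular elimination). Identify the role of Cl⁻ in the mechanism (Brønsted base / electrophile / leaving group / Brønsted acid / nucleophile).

Step 1: Rate-determining heterolysis of the C–Cl bond gives Cl⁻ and a secondary carbocation.
Cl⁻ departs with both electrons of the breaking σ-bond — that is the definition of a leaving group.

leaving group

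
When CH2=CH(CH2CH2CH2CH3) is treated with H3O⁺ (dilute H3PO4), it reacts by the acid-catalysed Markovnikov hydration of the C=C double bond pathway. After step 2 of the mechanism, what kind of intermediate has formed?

Step 1: Protonation of the alkene by H3O⁺: the π bond acts as the nucleophile and picks up H⁺, giving the more stable (Markovnikov) secondary carbocation. H2O is released.
Step 2: Water acts as the nucleophile: an oxygen lone pair bonds to the cationic carbon, giving an oxonium-ion intermediate.
After step 2 the species present is an oxonium ion.

oxonium ion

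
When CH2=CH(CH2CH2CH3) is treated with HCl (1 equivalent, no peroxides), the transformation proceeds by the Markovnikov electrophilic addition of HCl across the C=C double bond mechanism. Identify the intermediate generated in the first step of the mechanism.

Step 1: The π electrons of the C=C bond attack a proton of HCl; Markovnikov addition places the new C–H on the less-substituted alkene carbon, so the positive charge ends up on the more-substituted carbon — a secondary carbocation. The H–Cl bond breaks heterolytically, releasing Cl⁻.
After step 1 the species present is a secondary carbocation.

secondary carbocation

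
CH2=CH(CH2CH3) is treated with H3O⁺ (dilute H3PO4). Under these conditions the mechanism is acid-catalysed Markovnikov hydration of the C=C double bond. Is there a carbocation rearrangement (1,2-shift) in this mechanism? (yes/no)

The first-formed carbocation is secondary.
No single 1,2-shift to an adjacent carbon would produce a more-substituted cation than the one already present, so no rearrangement occurs.

no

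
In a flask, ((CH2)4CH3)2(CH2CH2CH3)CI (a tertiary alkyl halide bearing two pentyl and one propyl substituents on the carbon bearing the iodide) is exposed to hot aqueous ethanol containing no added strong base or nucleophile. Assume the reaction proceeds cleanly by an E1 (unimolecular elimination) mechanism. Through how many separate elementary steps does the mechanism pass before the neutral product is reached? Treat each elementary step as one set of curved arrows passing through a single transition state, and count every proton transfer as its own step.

2

Step 1: The C–I bond breaks with both electrons going to the iodide; I⁻ leaves and a tertiary carbocation remains.
(No 1,2-shift: no single shift to an adjacent carbon would give a more stable cation.)
Step 2: A weak base (a water (or ethanol) molecule from the solvent) removes a proton from a carbon adjacent to the cationic centre; the electrons of that C–H bond become the new π(C=C) bond, giving the alkene.
Total: 2 elementary steps.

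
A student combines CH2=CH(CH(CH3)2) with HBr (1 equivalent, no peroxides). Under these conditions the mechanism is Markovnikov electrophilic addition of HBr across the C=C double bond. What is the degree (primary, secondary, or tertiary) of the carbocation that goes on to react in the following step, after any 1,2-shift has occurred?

Step 1: Protonation of the alkene by HBr: the π bond acts as the nucleophile and picks up H⁺, giving the more stable (Markovnikov) secondary carbocation. The H–Br bond breaks heterolytically, releasing Br⁻.
Step 2: A 1,2-hydride shift from the adjacent isopropyl carbon moves the positive charge from the secondary centre to an adjacent carbon, generating a more stable tertiary carbocation.
The cation rearranges from secondary to tertiary via a 1,2-hydride shift from the adjacent isopropyl carbon; the tertiary cation is what reacts next.

tertiary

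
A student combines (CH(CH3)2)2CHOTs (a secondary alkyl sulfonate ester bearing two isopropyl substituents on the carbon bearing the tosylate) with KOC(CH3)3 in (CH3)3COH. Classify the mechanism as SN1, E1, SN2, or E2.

Conditions: a strong/bulky base with a secondary substrate bearing a β-hydrogen.
These conditions are the textbook signature of the E2 pathway.
A strong (often hindered) base removes a β-H in concert with loss of the leaving group — bimolecular elimination.

E2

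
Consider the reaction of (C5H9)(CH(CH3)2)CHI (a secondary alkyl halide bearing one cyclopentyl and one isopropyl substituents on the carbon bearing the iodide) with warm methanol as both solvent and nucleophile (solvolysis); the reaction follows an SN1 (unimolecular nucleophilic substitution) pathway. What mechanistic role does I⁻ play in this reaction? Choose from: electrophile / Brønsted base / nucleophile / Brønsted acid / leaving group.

Step 1: Unassisted departure of I⁻ (taking the C–I bonding pair) generates a secondary carbocation.
I⁻ departs with both electrons of the breaking σ-bond — that is the definition of a leaving group.

leaving group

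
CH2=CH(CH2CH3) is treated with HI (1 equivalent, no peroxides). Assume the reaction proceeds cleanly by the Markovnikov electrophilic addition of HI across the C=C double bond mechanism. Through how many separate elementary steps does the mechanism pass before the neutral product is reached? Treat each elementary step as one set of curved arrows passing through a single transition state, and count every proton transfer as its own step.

2

Step 1: Electrophilic addition begins with the π(C=C) electrons forming a bond to the proton of HI. Following Markovnikov's rule, the resulting cation is secondary. The H–I bond breaks heterolytically, releasing I⁻.
(No 1,2-shift: no single shift to an adjacent carbon would give a more stable cation.)
Step 2: Nucleophilic attack by I⁻ on the carbocation completes the addition, giving R–I.
Total: 2 elementary steps.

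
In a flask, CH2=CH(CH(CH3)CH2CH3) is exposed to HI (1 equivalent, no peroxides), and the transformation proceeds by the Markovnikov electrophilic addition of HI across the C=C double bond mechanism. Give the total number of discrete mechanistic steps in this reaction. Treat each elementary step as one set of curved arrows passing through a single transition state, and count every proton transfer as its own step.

3

Step 1: The π electrons of the C=C bond attack a proton of HI; Markovnikov addition places the new C–H on the less-substituted alkene carbon, so the positive charge ends up on the more-substituted carbon — a secondary carbocation. The H–I bond breaks heterolytically, releasing I⁻.
Step 2: A hydride (H with its bonding pair) migrates from the adjacent sec-butyl carbon to the cationic centre — a 1,2-hydride shift — upgrading the secondary cation to a tertiary one.
Step 3: The I⁻ anion donates a lone pair to the carbocation, forming the new C–I σ-bond and giving the neutral alkyl halide.
Total: 3 elementary steps.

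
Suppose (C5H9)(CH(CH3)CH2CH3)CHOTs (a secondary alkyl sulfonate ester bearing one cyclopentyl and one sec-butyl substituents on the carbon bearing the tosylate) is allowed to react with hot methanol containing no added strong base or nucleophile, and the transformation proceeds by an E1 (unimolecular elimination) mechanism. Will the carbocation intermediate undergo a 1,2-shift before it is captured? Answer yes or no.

The first-formed carbocation is secondary.
The adjacent cyclopentyl carbon already bears 2 other carbon substituents and has a hydrogen to migrate; after a 1,2-hydride shift from that carbon the positive charge sits on a tertiary centre.
Tertiary is more stable than secondary, so the shift occurs.

yes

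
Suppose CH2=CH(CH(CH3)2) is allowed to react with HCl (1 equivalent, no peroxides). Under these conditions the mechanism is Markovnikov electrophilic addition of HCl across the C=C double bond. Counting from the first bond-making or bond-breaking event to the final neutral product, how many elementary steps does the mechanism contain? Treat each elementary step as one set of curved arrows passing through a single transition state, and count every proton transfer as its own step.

3

Step 1: Electrophilic addition begins with the π(C=C) electrons forming a bond to the proton of HCl. Following Markovnikov's rule, the resulting cation is secondary. The H–Cl bond breaks heterolytically, releasing Cl⁻.
Step 2: A hydride (H with its bonding pair) migrates from the adjacent isopropyl carbon to the cationic centre — a 1,2-hydride shift — upgrading the secondary cation to a tertiary one.
Step 3: Nucleophilic attack by Cl⁻ on the carbocation completes the addition, giving R–Cl.
Total: 3 elementary steps.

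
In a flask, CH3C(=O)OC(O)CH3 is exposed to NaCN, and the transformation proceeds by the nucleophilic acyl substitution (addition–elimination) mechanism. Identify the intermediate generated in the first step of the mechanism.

Step 1: Nucleophilic addition of CN⁻ to the acyl carbon breaks the π(C=O) bond and yields a tetrahedral, anionic intermediate.
After step 1 the species present is a tetrahedral intermediate.

tetrahedral intermediate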